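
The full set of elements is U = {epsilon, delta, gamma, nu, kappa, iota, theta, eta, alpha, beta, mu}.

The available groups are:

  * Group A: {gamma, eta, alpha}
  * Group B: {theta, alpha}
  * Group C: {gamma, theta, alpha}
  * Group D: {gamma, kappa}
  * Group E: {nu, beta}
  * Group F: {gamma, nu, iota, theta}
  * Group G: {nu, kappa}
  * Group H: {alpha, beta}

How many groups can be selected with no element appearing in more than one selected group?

3

B, D, E are pairwise disjoint (B={theta,alpha}; D={gamma,kappa}; E={nu,beta}).
Every remaining group overlaps one of these, and no 4 of the listed groups are pairwise disjoint, so 3 is the maximum.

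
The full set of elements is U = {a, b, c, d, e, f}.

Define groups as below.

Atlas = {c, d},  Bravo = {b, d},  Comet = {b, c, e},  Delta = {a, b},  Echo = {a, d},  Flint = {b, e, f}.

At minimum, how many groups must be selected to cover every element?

3

Atlas and Delta and Flint together: Atlas ∪ Delta ∪ Flint = {a, b, c, d, e, f} — every element is covered.
Only Flint contains f, so Flint is forced; the remaining 3 elements need at least 2 more groups (each remaining group adds at most 2) — so at least 3 groups are needed, and 3 is optimal.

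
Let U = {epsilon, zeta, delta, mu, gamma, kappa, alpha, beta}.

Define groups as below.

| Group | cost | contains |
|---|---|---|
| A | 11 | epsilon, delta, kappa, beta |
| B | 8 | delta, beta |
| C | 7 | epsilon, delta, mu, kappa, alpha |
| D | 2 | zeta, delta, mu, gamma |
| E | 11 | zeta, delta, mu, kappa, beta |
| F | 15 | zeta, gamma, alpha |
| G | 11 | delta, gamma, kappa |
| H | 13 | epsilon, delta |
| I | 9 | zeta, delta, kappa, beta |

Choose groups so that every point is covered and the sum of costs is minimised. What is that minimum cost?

17

B, C, D together cover every point (B ∪ C ∪ D = {epsilon, zeta, delta, mu, gamma, kappa, alpha, beta}); total cost 8 + 7 + 2 = 17.
No covering selection has total cost below 17.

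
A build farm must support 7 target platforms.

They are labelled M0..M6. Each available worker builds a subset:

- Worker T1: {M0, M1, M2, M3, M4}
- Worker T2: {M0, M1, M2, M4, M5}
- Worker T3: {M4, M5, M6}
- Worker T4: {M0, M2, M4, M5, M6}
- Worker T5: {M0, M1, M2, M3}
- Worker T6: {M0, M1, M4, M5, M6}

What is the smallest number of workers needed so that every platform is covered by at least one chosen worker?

2

Take {T1, T3}. Their union is {M0, M1, M2, M3, M4, M5, M6}, which is all 7 platforms.
No single worker has all 7 platforms (the largest, T1, has 5), so 2 is optimal.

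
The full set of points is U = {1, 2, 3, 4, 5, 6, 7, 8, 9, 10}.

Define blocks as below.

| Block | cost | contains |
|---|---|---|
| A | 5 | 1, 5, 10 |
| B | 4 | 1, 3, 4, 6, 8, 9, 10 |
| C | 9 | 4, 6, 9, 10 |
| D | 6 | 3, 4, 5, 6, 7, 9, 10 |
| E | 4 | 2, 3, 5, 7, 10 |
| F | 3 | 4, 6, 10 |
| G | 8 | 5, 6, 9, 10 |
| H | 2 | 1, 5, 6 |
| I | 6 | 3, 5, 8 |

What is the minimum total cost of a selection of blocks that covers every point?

B, E together cover every point (B ∪ E = {1, 2, 3, 4, 5, 6, 7, 8, 9, 10}); total cost 4 + 4 = 8.
No covering selection has total cost below 8.

8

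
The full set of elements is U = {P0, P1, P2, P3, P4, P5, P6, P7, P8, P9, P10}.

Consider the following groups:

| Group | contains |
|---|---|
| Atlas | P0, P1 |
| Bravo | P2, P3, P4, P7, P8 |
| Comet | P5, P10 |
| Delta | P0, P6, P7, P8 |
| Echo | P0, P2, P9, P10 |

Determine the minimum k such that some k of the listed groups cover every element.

Take {Atlas, Bravo, Comet, Delta, Echo}. Their union is {P0, P1, P2, P3, P4, P5, P6, P7, P8, P9, P10}, which is all 11 elements.
No 4 of the 5 groups cover everything (all 5 combinations miss at least one element), so 5 is optimal.

5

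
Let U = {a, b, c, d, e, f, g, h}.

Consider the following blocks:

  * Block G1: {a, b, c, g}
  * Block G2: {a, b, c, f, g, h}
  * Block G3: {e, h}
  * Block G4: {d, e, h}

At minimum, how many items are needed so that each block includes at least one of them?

2

T = {a, h} meets every block (each contains at least one member of T), and |T| = 2.
The blocks G1, G3 are pairwise disjoint, so any hitting set needs a separate item for each — at least 2. Hence 2 is optimal.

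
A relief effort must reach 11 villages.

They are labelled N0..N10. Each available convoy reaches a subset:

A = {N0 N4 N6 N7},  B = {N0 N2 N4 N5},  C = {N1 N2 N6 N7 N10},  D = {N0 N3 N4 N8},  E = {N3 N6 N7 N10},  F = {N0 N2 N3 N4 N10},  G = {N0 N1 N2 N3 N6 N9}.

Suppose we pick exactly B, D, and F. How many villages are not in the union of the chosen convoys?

4

Union of B, D, F = {N0, N2, N3, N4, N5, N8, N10}.
Not covered: N1, N6, N7, N9 — 4 villages.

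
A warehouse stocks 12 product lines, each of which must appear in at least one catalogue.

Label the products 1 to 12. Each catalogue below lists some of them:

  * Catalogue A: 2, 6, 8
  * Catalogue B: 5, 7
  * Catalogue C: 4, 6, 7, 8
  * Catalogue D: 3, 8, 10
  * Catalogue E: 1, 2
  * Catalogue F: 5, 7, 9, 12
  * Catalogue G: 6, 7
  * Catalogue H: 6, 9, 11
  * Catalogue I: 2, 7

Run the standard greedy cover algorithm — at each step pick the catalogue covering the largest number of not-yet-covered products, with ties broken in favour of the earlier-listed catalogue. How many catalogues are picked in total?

5

Greedy: pick C (covers 4 new) → pick F (covers 3 new) → pick D (covers 2 new) → pick E (covers 2 new) → pick H (covers 1 new). Total picks: 5.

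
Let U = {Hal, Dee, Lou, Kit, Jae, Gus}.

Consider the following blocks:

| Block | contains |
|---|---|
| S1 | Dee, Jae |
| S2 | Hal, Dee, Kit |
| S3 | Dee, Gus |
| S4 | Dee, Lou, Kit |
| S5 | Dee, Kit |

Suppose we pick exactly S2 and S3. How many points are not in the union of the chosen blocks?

2

Union of S2, S3 = {Hal, Dee, Kit, Gus}.
Not covered: Lou, Jae — 2 points.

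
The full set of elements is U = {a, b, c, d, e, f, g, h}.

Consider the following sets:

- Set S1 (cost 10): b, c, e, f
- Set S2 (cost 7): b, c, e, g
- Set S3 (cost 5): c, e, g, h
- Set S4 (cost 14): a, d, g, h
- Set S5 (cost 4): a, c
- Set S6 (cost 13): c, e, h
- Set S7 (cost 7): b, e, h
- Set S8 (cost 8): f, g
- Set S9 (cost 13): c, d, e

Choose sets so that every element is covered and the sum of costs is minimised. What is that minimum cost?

24

S1, S4 together cover every element (S1 ∪ S4 = {a, b, c, d, e, f, g, h}); total cost 10 + 14 = 24.
The greedy pick S3, S5, S1, S9 costs 32; no covering selection beats 24.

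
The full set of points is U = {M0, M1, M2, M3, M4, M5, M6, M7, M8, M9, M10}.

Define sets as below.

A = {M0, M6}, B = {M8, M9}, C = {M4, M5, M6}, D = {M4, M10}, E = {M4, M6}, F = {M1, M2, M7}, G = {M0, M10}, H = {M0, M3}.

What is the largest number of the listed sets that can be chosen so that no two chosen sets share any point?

B, D, F, H are pairwise disjoint (B={M8,M9}; D={M4,M10}; F={M1,M2,M7}; H={M0,M3}).
Every remaining set overlaps one of these, and no 5 of the listed sets are pairwise disjoint, so 4 is the maximum.

4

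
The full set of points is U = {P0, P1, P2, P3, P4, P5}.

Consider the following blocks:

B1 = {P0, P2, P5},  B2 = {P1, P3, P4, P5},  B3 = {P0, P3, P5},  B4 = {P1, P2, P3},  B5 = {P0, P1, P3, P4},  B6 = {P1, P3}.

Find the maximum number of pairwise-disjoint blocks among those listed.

2

B1, B6 are pairwise disjoint (B1={P0,P2,P5}; B6={P1,P3}).
Every remaining block overlaps one of these, and no 3 of the listed blocks are pairwise disjoint, so 2 is the maximum.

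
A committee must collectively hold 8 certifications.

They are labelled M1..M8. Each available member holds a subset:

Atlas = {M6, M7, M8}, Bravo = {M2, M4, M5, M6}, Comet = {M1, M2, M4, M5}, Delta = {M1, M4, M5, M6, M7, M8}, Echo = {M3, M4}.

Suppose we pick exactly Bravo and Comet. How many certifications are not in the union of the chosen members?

Union of Bravo, Comet = {M1, M2, M4, M5, M6}.
Not covered: M3, M7, M8 — 3 certifications.

3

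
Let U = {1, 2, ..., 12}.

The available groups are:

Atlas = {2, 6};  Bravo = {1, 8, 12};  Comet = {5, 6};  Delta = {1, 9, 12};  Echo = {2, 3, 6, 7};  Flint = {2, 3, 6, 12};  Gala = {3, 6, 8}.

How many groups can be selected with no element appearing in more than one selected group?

2

Delta, Echo are pairwise disjoint (Delta={1,9,12}; Echo={2,3,6,7}).
Every remaining group overlaps one of these, and no 3 of the listed groups are pairwise disjoint, so 2 is the maximum.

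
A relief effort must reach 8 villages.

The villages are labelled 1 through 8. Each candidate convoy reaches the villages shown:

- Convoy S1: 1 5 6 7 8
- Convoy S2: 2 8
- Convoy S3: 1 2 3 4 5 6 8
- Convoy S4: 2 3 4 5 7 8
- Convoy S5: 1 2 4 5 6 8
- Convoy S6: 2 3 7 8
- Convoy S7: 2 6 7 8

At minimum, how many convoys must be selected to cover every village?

2

Take {S1, S4}. Their union is {1, 2, 3, 4, 5, 6, 7, 8}, which is all 8 villages.
No single convoy has all 8 villages (the largest, S3, has 7), so 2 is optimal.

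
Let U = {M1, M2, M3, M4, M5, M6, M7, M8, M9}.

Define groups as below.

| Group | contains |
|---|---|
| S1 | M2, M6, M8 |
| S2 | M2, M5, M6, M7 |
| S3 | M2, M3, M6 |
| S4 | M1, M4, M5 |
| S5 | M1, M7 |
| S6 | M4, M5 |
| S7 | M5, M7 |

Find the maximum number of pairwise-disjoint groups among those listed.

3

S3, S5, S6 are pairwise disjoint (S3={M2,M3,M6}; S5={M1,M7}; S6={M4,M5}).
Every remaining group overlaps one of these, and no 4 of the listed groups are pairwise disjoint, so 3 is the maximum.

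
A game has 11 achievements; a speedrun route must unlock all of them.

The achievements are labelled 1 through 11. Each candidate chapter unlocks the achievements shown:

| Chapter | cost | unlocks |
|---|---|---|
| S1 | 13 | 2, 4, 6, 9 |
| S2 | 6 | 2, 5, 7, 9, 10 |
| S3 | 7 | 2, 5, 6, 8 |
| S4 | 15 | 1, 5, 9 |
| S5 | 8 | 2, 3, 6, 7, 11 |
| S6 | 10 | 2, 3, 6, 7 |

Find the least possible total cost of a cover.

S1, S2, S3, S4, S5 together cover every achievement (S1 ∪ S2 ∪ S3 ∪ S4 ∪ S5 = {1, 2, 3, 4, 5, 6, 7, 8, 9, 10, 11}); total cost 13 + 6 + 7 + 15 + 8 = 49.
No covering selection has total cost below 49.

49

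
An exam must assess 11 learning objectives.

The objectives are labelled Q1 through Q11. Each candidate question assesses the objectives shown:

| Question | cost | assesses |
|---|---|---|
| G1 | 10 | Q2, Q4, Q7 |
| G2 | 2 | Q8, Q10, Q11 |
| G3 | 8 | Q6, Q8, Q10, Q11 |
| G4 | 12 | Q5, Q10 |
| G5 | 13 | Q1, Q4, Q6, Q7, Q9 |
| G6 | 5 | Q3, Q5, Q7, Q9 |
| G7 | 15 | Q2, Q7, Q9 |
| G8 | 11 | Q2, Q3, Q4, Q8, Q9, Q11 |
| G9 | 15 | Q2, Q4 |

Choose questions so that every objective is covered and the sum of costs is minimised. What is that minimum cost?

30

G1, G2, G5, G6 together cover every objective (G1 ∪ G2 ∪ G5 ∪ G6 = {Q1, Q2, Q3, Q4, Q5, Q6, Q7, Q8, Q9, Q10, Q11}); total cost 10 + 2 + 13 + 5 = 30.
No covering selection has total cost below 30.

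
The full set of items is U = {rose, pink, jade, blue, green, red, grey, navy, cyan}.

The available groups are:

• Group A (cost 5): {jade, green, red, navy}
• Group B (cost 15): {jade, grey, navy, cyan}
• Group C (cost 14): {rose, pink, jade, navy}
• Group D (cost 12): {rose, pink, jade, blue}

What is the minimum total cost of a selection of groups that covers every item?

A, B, D together cover every item (A ∪ B ∪ D = {rose, pink, jade, blue, green, red, grey, navy, cyan}); total cost 5 + 15 + 12 = 32.
No covering selection has total cost below 32.

32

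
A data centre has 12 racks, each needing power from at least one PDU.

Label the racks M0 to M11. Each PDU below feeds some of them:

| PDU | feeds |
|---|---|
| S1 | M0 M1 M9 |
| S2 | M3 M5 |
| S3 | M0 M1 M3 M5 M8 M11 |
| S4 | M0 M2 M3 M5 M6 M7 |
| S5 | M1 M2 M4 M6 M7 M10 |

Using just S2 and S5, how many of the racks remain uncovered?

4

Union of S2, S5 = {M1, M2, M3, M4, M5, M6, M7, M10}.
Not covered: M0, M8, M9, M11 — 4 racks.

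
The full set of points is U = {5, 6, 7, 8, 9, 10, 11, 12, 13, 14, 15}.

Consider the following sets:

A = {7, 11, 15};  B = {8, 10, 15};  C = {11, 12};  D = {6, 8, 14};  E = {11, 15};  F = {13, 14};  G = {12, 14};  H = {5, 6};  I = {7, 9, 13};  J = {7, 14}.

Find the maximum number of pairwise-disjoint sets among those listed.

4

E, G, H, I are pairwise disjoint (E={11,15}; G={12,14}; H={5,6}; I={7,9,13}).
Every remaining set overlaps one of these, and no 5 of the listed sets are pairwise disjoint, so 4 is the maximum.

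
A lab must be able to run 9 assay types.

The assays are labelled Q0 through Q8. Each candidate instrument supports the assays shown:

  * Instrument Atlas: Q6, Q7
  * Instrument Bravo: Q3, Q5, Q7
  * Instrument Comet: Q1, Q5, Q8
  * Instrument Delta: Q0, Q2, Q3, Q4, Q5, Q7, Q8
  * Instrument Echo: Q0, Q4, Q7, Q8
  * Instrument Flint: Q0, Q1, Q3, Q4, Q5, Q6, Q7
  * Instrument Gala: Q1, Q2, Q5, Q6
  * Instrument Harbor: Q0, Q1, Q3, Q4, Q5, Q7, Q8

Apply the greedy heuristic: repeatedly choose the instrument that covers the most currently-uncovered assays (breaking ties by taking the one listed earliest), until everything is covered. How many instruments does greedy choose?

Greedy: pick Delta (covers 7 new) → pick Flint (covers 2 new). Total picks: 2.

2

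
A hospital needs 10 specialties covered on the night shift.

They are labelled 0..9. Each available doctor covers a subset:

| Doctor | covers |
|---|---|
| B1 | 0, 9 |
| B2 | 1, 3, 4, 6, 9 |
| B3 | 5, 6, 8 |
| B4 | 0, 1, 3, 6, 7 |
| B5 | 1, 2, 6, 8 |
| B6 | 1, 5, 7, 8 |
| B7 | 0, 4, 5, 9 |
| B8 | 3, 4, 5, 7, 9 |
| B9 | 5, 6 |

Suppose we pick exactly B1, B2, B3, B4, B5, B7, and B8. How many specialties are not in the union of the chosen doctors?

Union of B1, B2, B3, B4, B5, B7, B8 = {0, 1, 2, 3, 4, 5, 6, 7, 8, 9} — that's every specialty, so 0 are uncovered.

0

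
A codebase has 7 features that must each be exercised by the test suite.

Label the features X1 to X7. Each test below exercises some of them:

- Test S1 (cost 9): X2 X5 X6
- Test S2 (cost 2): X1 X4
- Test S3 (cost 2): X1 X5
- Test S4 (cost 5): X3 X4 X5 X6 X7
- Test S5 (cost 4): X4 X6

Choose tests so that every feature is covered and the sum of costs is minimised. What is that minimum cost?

16

S1, S2, S4 together cover every feature (S1 ∪ S2 ∪ S4 = {X1, X2, X3, X4, X5, X6, X7}); total cost 9 + 2 + 5 = 16.
No covering selection has total cost below 16.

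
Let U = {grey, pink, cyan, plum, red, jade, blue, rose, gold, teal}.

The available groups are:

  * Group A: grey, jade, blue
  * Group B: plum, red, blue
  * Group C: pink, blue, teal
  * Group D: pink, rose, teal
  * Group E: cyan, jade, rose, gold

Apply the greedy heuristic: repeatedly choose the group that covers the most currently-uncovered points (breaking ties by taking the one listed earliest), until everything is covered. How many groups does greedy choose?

Greedy: pick E (covers 4 new) → pick B (covers 3 new) → pick C (covers 2 new) → pick A (covers 1 new). Total picks: 4.

4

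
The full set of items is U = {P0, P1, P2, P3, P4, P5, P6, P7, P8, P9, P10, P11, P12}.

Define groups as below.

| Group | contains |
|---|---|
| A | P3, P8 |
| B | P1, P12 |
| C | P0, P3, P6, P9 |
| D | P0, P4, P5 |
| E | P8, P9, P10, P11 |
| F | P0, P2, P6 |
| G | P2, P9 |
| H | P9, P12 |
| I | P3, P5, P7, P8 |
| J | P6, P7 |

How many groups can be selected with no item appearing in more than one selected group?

A, B, D, G, J are pairwise disjoint (A={P3,P8}; B={P1,P12}; D={P0,P4,P5}; G={P2,P9}; J={P6,P7}).
Every remaining group overlaps one of these, and no 6 of the listed groups are pairwise disjoint, so 5 is the maximum.

5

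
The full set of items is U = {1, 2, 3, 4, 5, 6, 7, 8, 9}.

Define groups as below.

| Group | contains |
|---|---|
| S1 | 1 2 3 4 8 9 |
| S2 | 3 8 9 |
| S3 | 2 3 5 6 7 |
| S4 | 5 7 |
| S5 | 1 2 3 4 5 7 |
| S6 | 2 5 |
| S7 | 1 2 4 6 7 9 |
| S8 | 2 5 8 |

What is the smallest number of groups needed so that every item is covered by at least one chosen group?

S1 and S3 together: S1 ∪ S3 = {1, 2, 3, 4, 5, 6, 7, 8, 9} — every item is covered.
No single group has all 9 items (the largest, S1, has 6), so 2 is optimal.

2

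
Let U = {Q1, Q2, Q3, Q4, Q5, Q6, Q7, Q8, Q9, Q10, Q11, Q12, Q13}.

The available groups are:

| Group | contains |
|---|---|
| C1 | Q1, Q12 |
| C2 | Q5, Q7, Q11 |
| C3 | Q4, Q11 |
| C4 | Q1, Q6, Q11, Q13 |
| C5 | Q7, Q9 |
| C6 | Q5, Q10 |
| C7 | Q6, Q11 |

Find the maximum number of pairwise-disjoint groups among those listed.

4

C1, C5, C6, C7 are pairwise disjoint (C1={Q1,Q12}; C5={Q7,Q9}; C6={Q5,Q10}; C7={Q6,Q11}).
Every remaining group overlaps one of these, and no 5 of the listed groups are pairwise disjoint, so 4 is the maximum.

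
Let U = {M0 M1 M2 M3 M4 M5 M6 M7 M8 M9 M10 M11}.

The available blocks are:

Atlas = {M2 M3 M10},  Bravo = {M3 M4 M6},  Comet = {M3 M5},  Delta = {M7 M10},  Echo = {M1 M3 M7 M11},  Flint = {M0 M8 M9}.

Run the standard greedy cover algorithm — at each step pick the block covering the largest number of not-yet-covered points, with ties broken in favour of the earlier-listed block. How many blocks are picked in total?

5

Greedy: pick Echo (covers 4 new) → pick Flint (covers 3 new) → pick Atlas (covers 2 new) → pick Bravo (covers 2 new) → pick Comet (covers 1 new). Total picks: 5.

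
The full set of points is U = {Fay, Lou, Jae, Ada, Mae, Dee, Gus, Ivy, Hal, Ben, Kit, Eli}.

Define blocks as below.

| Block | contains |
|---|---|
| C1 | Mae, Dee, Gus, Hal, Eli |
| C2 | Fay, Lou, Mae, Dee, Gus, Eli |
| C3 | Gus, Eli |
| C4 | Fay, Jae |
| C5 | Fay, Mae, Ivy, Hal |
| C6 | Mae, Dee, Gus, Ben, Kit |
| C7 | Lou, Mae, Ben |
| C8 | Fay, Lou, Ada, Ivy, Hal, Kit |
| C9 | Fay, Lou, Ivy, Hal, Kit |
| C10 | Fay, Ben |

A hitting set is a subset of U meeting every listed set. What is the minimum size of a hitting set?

3

The 3 points {Fay, Ben, Eli} hit every block.
The blocks C3, C4, C7 are pairwise disjoint, so any hitting set needs a separate point for each — at least 3. Hence 3 is optimal.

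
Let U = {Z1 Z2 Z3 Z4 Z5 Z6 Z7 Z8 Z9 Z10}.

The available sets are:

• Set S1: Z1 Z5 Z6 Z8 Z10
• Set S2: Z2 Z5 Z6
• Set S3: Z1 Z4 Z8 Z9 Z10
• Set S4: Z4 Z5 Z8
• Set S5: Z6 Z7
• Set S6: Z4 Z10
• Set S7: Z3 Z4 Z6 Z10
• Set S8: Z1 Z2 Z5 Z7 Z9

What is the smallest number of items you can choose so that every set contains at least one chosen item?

3

H = {Z4, Z6, Z7} meets every set (each contains at least one member of H), and |H| = 3.
No choice of 2 items meets every set, so 3 is the minimum.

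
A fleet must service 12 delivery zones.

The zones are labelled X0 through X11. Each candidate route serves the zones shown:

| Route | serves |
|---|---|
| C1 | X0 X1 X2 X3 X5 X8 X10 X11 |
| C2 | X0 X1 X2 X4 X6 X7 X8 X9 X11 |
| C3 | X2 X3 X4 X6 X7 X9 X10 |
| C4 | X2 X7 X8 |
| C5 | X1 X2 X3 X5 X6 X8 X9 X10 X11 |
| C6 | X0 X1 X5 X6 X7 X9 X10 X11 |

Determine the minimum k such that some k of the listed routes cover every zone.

C1 and C2 together: C1 ∪ C2 = {X0, X1, X2, X3, X4, X5, X6, X7, X8, X9, X10, X11} — every zone is covered.
No single route has all 12 zones (the largest, C2, has 9), so 2 is optimal.

2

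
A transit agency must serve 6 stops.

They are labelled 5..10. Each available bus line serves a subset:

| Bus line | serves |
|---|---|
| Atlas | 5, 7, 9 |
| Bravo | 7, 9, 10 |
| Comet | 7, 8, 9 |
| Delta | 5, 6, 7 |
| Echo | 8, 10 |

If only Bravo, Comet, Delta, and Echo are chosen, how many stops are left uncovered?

Union of Bravo, Comet, Delta, Echo = {5, 6, 7, 8, 9, 10} — that's every stop, so 0 are uncovered.

0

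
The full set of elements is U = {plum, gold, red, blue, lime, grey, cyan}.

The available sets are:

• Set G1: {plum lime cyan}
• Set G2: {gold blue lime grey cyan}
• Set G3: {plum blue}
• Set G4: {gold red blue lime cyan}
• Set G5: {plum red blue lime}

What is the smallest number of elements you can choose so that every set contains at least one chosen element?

2

Take H = {plum, blue}. Each listed set contains at least one of these, so H is a hitting set of size 2.
No single element lies in every set, so at least 2 are needed and 2 is optimal.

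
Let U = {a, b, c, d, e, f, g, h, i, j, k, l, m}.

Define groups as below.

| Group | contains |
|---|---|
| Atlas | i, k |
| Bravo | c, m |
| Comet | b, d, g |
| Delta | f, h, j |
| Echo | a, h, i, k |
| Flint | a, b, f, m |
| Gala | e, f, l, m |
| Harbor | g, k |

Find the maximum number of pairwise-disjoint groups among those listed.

Atlas, Bravo, Comet, Delta are pairwise disjoint (Atlas={i,k}; Bravo={c,m}; Comet={b,d,g}; Delta={f,h,j}).
Every remaining group overlaps one of these, and no 5 of the listed groups are pairwise disjoint, so 4 is the maximum.

4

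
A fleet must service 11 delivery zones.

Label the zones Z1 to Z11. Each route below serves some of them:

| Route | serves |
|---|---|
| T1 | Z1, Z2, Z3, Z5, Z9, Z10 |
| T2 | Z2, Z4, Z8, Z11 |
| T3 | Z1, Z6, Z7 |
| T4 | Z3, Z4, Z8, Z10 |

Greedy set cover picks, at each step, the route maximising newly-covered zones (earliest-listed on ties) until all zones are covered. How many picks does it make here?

Greedy: pick T1 (covers 6 new) → pick T2 (covers 3 new) → pick T3 (covers 2 new). Total picks: 3.

3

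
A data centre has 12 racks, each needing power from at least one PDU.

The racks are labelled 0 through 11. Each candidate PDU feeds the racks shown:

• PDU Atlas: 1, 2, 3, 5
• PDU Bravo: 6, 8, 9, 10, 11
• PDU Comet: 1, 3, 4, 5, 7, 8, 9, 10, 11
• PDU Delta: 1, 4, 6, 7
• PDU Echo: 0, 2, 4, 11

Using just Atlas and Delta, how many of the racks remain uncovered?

Union of Atlas, Delta = {1, 2, 3, 4, 5, 6, 7}.
Not covered: 0, 8, 9, 10, 11 — 5 racks.

5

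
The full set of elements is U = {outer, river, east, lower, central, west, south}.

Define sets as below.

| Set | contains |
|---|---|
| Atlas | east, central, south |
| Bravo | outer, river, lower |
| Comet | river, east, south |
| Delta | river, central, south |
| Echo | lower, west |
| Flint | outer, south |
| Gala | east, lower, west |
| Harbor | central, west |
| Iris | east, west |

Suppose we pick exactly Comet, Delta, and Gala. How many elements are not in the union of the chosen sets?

Union of Comet, Delta, Gala = {river, east, lower, central, west, south}.
Not covered: outer — 1 element.

1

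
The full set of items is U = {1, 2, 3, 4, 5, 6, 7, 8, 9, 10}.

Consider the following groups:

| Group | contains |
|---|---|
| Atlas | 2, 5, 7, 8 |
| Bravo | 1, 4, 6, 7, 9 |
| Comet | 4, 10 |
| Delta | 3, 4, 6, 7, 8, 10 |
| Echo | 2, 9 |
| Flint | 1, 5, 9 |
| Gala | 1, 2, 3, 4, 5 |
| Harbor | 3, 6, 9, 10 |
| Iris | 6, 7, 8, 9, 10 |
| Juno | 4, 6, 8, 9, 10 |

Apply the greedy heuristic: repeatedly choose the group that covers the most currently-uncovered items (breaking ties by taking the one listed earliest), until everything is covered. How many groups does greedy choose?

3

Greedy: pick Delta (covers 6 new) → pick Flint (covers 3 new) → pick Atlas (covers 1 new). Total picks: 3.
(The true minimum cover uses only 2 groups, so greedy is not optimal here.)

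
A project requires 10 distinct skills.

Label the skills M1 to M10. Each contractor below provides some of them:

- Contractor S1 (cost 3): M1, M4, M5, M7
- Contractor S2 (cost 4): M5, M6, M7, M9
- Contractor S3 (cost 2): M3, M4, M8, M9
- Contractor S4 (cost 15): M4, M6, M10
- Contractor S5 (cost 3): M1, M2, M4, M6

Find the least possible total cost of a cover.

23

S1, S3, S4, S5 together cover every skill (S1 ∪ S3 ∪ S4 ∪ S5 = {M1, M2, M3, M4, M5, M6, M7, M8, M9, M10}); total cost 3 + 2 + 15 + 3 = 23.
No covering selection has total cost below 23.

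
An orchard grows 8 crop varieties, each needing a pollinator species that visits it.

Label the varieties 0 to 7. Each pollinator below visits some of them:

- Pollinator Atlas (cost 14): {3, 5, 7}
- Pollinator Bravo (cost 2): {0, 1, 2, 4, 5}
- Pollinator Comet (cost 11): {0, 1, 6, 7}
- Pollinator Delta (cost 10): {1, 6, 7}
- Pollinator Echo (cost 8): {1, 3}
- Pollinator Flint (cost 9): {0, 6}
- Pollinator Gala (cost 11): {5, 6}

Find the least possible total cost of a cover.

Bravo, Delta, Echo together cover every variety (Bravo ∪ Delta ∪ Echo = {0, 1, 2, 3, 4, 5, 6, 7}); total cost 2 + 10 + 8 = 20.
No covering selection has total cost below 20.

20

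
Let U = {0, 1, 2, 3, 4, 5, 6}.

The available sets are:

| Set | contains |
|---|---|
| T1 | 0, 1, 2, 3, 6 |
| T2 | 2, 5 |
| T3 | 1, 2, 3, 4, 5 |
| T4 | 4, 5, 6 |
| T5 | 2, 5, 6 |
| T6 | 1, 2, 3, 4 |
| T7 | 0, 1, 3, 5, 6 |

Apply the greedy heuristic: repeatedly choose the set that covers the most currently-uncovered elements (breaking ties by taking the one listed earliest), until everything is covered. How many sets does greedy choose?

2

Greedy: pick T1 (covers 5 new) → pick T3 (covers 2 new). Total picks: 2.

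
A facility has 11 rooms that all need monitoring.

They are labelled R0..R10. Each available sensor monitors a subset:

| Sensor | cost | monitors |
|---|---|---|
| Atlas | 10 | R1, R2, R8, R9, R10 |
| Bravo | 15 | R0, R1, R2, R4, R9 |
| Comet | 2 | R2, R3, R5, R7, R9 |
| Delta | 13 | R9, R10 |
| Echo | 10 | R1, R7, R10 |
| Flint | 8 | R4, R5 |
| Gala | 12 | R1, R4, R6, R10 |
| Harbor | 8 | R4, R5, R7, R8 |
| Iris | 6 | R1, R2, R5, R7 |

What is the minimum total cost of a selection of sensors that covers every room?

Bravo, Comet, Gala, Harbor together cover every room (Bravo ∪ Comet ∪ Gala ∪ Harbor = {R0, R1, R2, R3, R4, R5, R6, R7, R8, R9, R10}); total cost 15 + 2 + 12 + 8 = 37.
No covering selection has total cost below 37.

37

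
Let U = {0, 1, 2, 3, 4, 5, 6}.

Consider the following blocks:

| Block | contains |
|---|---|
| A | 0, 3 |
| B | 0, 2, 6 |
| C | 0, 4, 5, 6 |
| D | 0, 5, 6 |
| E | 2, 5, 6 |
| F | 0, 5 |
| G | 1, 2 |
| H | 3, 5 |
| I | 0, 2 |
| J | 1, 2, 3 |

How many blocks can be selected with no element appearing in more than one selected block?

A, E are pairwise disjoint (A={0,3}; E={2,5,6}).
Every remaining block overlaps one of these, and no 3 of the listed blocks are pairwise disjoint, so 2 is the maximum.

2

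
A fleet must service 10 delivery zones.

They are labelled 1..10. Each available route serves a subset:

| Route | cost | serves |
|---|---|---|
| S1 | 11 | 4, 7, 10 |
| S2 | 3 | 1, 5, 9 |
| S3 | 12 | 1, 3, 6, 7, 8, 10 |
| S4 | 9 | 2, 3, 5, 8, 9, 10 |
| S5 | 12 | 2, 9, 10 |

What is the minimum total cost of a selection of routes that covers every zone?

S1, S3, S4 together cover every zone (S1 ∪ S3 ∪ S4 = {1, 2, 3, 4, 5, 6, 7, 8, 9, 10}); total cost 11 + 12 + 9 = 32.
The greedy pick S2, S4, S1, S3 costs 35; no covering selection beats 32.

32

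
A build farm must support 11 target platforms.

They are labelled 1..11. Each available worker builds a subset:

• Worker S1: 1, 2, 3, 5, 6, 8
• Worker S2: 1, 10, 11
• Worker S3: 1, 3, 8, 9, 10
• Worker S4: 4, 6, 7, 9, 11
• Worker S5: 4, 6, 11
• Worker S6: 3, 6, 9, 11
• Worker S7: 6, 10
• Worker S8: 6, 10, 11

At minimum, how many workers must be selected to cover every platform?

3

S1 and S2 and S4 together: S1 ∪ S2 ∪ S4 = {1, 2, 3, 4, 5, 6, 7, 8, 9, 10, 11} — every platform is covered.
Only S1 contains 2, so S1 is forced; the remaining 5 platforms need at least 2 more workers (each remaining worker adds at most 4) — so at least 3 workers are needed, and 3 is optimal.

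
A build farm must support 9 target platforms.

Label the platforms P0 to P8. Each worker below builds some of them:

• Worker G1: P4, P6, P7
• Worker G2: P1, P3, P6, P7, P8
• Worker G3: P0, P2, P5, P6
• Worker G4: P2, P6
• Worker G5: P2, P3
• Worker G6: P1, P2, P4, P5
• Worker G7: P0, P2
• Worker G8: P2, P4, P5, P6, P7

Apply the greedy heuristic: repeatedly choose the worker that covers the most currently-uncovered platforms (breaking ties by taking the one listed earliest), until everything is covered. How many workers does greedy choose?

Greedy: pick G2 (covers 5 new) → pick G3 (covers 3 new) → pick G1 (covers 1 new). Total picks: 3.

3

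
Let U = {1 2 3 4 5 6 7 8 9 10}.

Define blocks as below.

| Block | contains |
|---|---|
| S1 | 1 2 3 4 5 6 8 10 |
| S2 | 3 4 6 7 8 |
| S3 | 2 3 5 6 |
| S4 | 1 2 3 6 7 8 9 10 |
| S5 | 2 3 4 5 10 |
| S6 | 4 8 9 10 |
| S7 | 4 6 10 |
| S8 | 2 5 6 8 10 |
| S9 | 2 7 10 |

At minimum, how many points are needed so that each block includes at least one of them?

2

H = {2, 4} meets every block (each contains at least one member of H), and |H| = 2.
The blocks S3, S6 are pairwise disjoint, so any hitting set needs a separate point for each — at least 2. Hence 2 is optimal.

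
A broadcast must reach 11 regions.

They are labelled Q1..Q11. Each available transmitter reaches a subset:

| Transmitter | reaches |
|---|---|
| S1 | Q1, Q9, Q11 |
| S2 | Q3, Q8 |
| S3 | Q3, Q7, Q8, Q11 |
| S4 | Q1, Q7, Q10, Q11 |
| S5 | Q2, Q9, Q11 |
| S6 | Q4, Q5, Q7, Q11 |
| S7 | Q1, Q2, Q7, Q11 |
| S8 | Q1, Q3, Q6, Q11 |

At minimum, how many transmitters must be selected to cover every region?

S2 and S4 and S5 and S6 and S8 together: S2 ∪ S4 ∪ S5 ∪ S6 ∪ S8 = {Q1, Q2, Q3, Q4, Q5, Q6, Q7, Q8, Q9, Q10, Q11} — every region is covered.
Only S4 contains Q10, so S4 is forced; the remaining 7 regions need at least 4 more transmitters (each remaining transmitter adds at most 2) — so at least 5 transmitters are needed, and 5 is optimal.

5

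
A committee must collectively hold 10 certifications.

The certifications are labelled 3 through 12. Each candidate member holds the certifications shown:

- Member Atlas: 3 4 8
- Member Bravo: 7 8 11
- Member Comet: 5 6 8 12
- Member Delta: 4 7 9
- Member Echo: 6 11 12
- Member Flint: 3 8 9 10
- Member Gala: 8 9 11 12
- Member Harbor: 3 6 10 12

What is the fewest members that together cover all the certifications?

4

Take {Bravo, Comet, Delta, Harbor}. Their union is {3, 4, 5, 6, 7, 8, 9, 10, 11, 12}, which is all 10 certifications.
No 3 of the 8 members cover everything (all 56 combinations miss at least one certification), so 4 is optimal.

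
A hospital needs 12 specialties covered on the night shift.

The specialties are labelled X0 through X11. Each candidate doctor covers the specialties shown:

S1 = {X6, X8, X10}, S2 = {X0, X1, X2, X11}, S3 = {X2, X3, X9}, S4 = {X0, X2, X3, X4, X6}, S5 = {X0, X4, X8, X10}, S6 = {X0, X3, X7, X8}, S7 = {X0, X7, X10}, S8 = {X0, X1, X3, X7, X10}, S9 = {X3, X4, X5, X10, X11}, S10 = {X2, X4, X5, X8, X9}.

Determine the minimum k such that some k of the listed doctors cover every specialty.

S1 and S3 and S8 and S9 together: S1 ∪ S3 ∪ S8 ∪ S9 = {X0, X1, X2, X3, X4, X5, X6, X7, X8, X9, X10, X11} — every specialty is covered.
No 3 of the 10 doctors cover everything (all 120 combinations miss at least one specialty), so 4 is optimal.

4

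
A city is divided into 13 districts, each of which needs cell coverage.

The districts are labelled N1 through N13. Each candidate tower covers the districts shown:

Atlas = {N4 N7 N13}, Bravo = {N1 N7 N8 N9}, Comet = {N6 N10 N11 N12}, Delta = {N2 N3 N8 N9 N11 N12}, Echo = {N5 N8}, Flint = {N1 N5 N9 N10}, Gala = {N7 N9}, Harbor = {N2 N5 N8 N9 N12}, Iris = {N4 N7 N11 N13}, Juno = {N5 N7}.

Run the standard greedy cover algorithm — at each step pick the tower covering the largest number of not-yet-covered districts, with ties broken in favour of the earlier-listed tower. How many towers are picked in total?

4

Greedy: pick Delta (covers 6 new) → pick Atlas (covers 3 new) → pick Flint (covers 3 new) → pick Comet (covers 1 new). Total picks: 4.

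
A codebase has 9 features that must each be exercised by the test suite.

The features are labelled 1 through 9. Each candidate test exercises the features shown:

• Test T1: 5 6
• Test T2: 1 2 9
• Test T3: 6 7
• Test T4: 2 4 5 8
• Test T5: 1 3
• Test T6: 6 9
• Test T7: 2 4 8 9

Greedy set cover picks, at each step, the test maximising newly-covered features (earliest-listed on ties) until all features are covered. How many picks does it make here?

4

Greedy: pick T4 (covers 4 new) → pick T2 (covers 2 new) → pick T3 (covers 2 new) → pick T5 (covers 1 new). Total picks: 4.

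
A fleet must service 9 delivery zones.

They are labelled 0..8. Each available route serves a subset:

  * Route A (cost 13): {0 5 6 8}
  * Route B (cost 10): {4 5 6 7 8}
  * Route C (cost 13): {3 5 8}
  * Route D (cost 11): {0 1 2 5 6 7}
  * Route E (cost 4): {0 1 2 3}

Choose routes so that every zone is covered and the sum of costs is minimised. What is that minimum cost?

14

B, E together cover every zone (B ∪ E = {0, 1, 2, 3, 4, 5, 6, 7, 8}); total cost 10 + 4 = 14.
No covering selection has total cost below 14.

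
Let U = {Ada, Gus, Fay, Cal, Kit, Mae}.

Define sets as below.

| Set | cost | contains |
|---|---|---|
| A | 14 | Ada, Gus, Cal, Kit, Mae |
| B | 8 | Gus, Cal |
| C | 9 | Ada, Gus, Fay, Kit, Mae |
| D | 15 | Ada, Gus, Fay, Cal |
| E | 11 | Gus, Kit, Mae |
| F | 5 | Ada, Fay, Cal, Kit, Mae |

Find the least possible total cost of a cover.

13

B, F together cover every point (B ∪ F = {Ada, Gus, Fay, Cal, Kit, Mae}); total cost 8 + 5 = 13.
No covering selection has total cost below 13.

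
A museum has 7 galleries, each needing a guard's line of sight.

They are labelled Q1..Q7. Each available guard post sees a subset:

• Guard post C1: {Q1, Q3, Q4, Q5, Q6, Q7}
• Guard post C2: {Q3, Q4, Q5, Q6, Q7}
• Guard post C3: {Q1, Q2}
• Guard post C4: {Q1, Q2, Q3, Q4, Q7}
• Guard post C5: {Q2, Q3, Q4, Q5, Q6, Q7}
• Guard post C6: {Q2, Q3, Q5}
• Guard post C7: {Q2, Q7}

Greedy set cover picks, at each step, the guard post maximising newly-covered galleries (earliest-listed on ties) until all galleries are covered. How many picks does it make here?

2

Greedy: pick C1 (covers 6 new) → pick C3 (covers 1 new). Total picks: 2.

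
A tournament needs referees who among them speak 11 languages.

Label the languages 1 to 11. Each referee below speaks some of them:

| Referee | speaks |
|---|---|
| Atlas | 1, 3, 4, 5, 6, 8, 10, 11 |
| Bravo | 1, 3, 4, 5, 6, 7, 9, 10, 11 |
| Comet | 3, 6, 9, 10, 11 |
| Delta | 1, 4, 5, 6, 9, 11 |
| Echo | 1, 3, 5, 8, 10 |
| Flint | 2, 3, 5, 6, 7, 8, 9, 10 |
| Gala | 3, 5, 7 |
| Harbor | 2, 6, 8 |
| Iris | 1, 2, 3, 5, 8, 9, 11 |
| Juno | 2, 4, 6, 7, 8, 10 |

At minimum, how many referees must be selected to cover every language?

2

Bravo and Iris together: Bravo ∪ Iris = {1, 2, 3, 4, 5, 6, 7, 8, 9, 10, 11} — every language is covered.
No single referee has all 11 languages (the largest, Bravo, has 9), so 2 is optimal.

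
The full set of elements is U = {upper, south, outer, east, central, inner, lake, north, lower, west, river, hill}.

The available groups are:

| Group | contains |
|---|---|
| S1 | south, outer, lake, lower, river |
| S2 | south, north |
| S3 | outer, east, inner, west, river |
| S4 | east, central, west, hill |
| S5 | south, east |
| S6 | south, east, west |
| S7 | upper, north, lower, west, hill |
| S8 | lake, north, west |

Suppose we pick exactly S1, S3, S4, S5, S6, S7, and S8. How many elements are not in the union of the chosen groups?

0

Union of S1, S3, S4, S5, S6, S7, S8 = {upper, south, outer, east, central, inner, lake, north, lower, west, river, hill} — that's every element, so 0 are uncovered.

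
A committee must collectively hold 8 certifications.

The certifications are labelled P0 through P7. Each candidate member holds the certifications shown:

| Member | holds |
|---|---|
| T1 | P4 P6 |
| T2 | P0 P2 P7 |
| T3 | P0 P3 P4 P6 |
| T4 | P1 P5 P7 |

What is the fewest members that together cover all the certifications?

3

T2 and T3 and T4 together: T2 ∪ T3 ∪ T4 = {P0, P1, P2, P3, P4, P5, P6, P7} — every certification is covered.
Only T4 contains P1, so T4 is forced; the remaining 5 certifications need at least 2 more members (each remaining member adds at most 4) — so at least 3 members are needed, and 3 is optimal.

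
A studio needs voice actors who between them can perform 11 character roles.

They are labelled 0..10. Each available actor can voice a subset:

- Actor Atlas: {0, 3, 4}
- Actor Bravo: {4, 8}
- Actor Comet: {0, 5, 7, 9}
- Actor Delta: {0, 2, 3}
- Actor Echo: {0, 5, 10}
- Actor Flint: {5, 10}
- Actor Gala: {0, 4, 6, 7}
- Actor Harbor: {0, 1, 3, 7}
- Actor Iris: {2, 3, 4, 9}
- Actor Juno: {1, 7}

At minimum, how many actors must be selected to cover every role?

5

Bravo and Flint and Gala and Harbor and Iris together: Bravo ∪ Flint ∪ Gala ∪ Harbor ∪ Iris = {0, 1, 2, 3, 4, 5, 6, 7, 8, 9, 10} — every role is covered.
No 4 of the 10 actors cover everything (all 210 combinations miss at least one role), so 5 is optimal.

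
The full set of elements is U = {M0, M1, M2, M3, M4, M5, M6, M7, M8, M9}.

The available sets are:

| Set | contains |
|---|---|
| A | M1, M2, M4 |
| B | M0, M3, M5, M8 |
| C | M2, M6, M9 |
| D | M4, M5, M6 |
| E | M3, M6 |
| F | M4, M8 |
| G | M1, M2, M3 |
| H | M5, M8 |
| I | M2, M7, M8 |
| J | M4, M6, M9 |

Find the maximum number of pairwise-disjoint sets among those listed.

A, E, H are pairwise disjoint (A={M1,M2,M4}; E={M3,M6}; H={M5,M8}).
Every remaining set overlaps one of these, and no 4 of the listed sets are pairwise disjoint, so 3 is the maximum.

3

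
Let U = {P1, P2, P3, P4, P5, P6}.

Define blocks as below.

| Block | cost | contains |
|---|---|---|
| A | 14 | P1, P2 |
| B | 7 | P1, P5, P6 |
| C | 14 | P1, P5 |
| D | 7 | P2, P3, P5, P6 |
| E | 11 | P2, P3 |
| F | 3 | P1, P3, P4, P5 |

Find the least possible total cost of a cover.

10

D, F together cover every point (D ∪ F = {P1, P2, P3, P4, P5, P6}); total cost 7 + 3 = 10.
No covering selection has total cost below 10.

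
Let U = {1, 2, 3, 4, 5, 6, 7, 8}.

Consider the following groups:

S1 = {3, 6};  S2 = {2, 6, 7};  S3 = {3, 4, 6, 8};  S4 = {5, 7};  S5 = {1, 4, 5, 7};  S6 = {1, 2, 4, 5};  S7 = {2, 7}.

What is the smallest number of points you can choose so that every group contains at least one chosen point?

3

Take H = {2, 5, 6}. Each listed group contains at least one of these, so H is a hitting set of size 3.
No choice of 2 points meets every group, so 3 is the minimum.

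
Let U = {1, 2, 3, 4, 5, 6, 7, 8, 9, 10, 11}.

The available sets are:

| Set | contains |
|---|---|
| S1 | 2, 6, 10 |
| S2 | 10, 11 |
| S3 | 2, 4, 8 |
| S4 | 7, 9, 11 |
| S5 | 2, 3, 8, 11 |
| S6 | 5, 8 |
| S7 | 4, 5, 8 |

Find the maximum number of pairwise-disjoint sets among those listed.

S1, S4, S6 are pairwise disjoint (S1={2,6,10}; S4={7,9,11}; S6={5,8}).
Every remaining set overlaps one of these, and no 4 of the listed sets are pairwise disjoint, so 3 is the maximum.

3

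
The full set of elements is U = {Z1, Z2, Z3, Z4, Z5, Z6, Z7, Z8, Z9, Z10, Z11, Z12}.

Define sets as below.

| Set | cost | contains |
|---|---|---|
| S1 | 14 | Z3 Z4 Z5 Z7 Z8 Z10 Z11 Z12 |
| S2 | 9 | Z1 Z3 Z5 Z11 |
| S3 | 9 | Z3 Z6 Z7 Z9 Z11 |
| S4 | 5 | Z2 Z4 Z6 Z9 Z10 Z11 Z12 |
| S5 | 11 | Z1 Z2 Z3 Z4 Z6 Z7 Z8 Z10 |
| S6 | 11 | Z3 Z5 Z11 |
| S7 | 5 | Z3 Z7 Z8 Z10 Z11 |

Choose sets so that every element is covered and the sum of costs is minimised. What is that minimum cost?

19

S2, S4, S7 together cover every element (S2 ∪ S4 ∪ S7 = {Z1, Z2, Z3, Z4, Z5, Z6, Z7, Z8, Z9, Z10, Z11, Z12}); total cost 9 + 5 + 5 = 19.
No covering selection has total cost below 19.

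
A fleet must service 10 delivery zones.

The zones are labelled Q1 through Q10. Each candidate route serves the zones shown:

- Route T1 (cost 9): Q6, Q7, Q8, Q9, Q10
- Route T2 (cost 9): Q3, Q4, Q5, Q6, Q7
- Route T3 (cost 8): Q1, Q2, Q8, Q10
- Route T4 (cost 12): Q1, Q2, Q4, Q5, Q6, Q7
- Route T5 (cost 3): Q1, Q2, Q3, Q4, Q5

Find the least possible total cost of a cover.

12

T1, T5 together cover every zone (T1 ∪ T5 = {Q1, Q2, Q3, Q4, Q5, Q6, Q7, Q8, Q9, Q10}); total cost 9 + 3 = 12.
No covering selection has total cost below 12.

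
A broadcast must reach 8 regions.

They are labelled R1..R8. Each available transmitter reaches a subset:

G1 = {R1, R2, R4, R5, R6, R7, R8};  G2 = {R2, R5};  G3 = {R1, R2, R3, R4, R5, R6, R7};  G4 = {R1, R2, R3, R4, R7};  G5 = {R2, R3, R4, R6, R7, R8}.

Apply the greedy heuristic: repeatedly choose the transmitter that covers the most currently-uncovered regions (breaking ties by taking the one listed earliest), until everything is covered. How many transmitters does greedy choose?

Greedy: pick G1 (covers 7 new) → pick G3 (covers 1 new). Total picks: 2.

2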